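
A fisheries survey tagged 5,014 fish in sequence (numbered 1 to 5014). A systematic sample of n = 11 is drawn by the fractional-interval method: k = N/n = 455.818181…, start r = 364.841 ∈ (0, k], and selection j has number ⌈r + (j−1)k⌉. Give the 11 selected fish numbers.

j=1: r + 0k = 364.841 → ⌈·⌉ = 365
j=2: r + 1k = 820.659181… → ⌈·⌉ = 821
j=3: r + 2k = 1276.477363… → ⌈·⌉ = 1277
j=4: r + 3k = 1732.295545… → ⌈·⌉ = 1733
j=5: r + 4k = 2188.113727… → ⌈·⌉ = 2189
j=6: r + 5k = 2643.931909… → ⌈·⌉ = 2644
j=7: r + 6k = 3099.750090… → ⌈·⌉ = 3100
j=8: r + 7k = 3555.568272… → ⌈·⌉ = 3556
j=9: r + 8k = 4011.386454… → ⌈·⌉ = 4012
j=10: r + 9k = 4467.204636… → ⌈·⌉ = 4468
j=11: r + 10k = 4923.022818… → ⌈·⌉ = 4924

365, 821, 1277, 1733, 2189, 2644, 3100, 3556, 4012, 4468, 4924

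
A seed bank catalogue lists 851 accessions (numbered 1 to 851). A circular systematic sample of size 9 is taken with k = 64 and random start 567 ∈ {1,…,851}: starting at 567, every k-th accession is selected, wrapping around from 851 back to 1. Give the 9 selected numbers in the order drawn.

Selection 1: 567
Selection 2: 567 + 64 = 631
Selection 3: 631 + 64 = 695
Selection 4: 695 + 64 = 759
Selection 5: 759 + 64 = 823
Selection 6: 823 + 64 = 887 → 887 − 851 = 36
Selection 7: 36 + 64 = 100
Selection 8: 100 + 64 = 164
Selection 9: 164 + 64 = 228

567, 631, 695, 759, 823, 36, 100, 164, 228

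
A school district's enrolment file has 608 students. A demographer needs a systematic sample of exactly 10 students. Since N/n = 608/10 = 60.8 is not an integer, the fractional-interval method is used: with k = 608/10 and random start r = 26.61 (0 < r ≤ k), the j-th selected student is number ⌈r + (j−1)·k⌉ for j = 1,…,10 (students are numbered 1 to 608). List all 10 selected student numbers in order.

j=1: r + 0k = 26.61 → ⌈·⌉ = 27
j=2: r + 1k = 87.41 → ⌈·⌉ = 88
j=3: r + 2k = 148.21 → ⌈·⌉ = 149
j=4: r + 3k = 209.01 → ⌈·⌉ = 210
j=5: r + 4k = 269.81 → ⌈·⌉ = 270
j=6: r + 5k = 330.61 → ⌈·⌉ = 331
j=7: r + 6k = 391.41 → ⌈·⌉ = 392
j=8: r + 7k = 452.21 → ⌈·⌉ = 453
j=9: r + 8k = 513.01 → ⌈·⌉ = 514
j=10: r + 9k = 573.81 → ⌈·⌉ = 574

27, 88, 149, 210, 270, 331, 392, 453, 514, 574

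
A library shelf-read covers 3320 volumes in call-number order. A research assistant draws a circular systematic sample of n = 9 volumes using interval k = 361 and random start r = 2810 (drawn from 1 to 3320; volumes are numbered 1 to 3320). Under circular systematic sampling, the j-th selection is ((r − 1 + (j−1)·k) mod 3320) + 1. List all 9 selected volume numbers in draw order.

Selection 1: 2810
Selection 2: 2810 + 361 = 3171
Selection 3: 3171 + 361 = 3532 → 3532 − 3320 = 212
Selection 4: 212 + 361 = 573
Selection 5: 573 + 361 = 934
Selection 6: 934 + 361 = 1295
Selection 7: 1295 + 361 = 1656
Selection 8: 1656 + 361 = 2017
Selection 9: 2017 + 361 = 2378

2810, 3171, 212, 573, 934, 1295, 1656, 2017, 2378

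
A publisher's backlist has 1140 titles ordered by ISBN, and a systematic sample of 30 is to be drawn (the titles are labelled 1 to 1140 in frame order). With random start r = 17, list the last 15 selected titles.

587, 625, 663, 701, 739, 777, 815, 853, 891, 929, 967, 1005, 1043, 1081, 1119

k = N/n = 1140/30 = 38
16th selection = 17 + 15×38 = 587
17th: 587 + 38 = 625
18th: 625 + 38 = 663
19th: 663 + 38 = 701
20th: 701 + 38 = 739
21st: 739 + 38 = 777
22nd: 777 + 38 = 815
23rd: 815 + 38 = 853
24th: 853 + 38 = 891
25th: 891 + 38 = 929
26th: 929 + 38 = 967
27th: 967 + 38 = 1005
28th: 1005 + 38 = 1043
29th: 1043 + 38 = 1081
30th: 1081 + 38 = 1119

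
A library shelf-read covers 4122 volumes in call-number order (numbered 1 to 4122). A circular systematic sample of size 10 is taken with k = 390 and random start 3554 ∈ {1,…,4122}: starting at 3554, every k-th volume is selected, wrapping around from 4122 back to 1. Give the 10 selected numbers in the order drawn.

Selection 1: 3554
Selection 2: 3554 + 390 = 3944
Selection 3: 3944 + 390 = 4334 → 4334 − 4122 = 212
Selection 4: 212 + 390 = 602
Selection 5: 602 + 390 = 992
Selection 6: 992 + 390 = 1382
Selection 7: 1382 + 390 = 1772
Selection 8: 1772 + 390 = 2162
Selection 9: 2162 + 390 = 2552
Selection 10: 2552 + 390 = 2942

3554, 3944, 212, 602, 992, 1382, 1772, 2162, 2552, 2942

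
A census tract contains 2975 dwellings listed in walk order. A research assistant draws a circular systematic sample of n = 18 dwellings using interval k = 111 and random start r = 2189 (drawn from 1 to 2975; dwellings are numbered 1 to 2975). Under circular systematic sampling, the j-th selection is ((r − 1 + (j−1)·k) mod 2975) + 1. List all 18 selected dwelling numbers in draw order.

Selection 1: 2189
Selection 2: 2189 + 111 = 2300
Selection 3: 2300 + 111 = 2411
Selection 4: 2411 + 111 = 2522
Selection 5: 2522 + 111 = 2633
Selection 6: 2633 + 111 = 2744
Selection 7: 2744 + 111 = 2855
Selection 8: 2855 + 111 = 2966
Selection 9: 2966 + 111 = 3077 → 3077 − 2975 = 102
Selection 10: 102 + 111 = 213
Selection 11: 213 + 111 = 324
Selection 12: 324 + 111 = 435
Selection 13: 435 + 111 = 546
Selection 14: 546 + 111 = 657
Selection 15: 657 + 111 = 768
Selection 16: 768 + 111 = 879
Selection 17: 879 + 111 = 990
Selection 18: 990 + 111 = 1101

2189, 2300, 2411, 2522, 2633, 2744, 2855, 2966, 102, 213, 324, 435, 546, 657, 768, 879, 990, 1101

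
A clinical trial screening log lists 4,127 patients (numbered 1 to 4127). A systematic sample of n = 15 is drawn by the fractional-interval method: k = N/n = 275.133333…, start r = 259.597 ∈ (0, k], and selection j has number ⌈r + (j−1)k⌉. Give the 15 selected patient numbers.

260, 535, 810, 1085, 1361, 1636, 1911, 2186, 2461, 2736, 3011, 3287, 3562, 3837, 4112

j=1: r + 0k = 259.597 → ⌈·⌉ = 260
j=2: r + 1k = 534.730333… → ⌈·⌉ = 535
j=3: r + 2k = 809.863666… → ⌈·⌉ = 810
j=4: r + 3k = 1084.997 → ⌈·⌉ = 1085
j=5: r + 4k = 1360.130333… → ⌈·⌉ = 1361
j=6: r + 5k = 1635.263666… → ⌈·⌉ = 1636
j=7: r + 6k = 1910.397 → ⌈·⌉ = 1911
j=8: r + 7k = 2185.530333… → ⌈·⌉ = 2186
j=9: r + 8k = 2460.663666… → ⌈·⌉ = 2461
j=10: r + 9k = 2735.797 → ⌈·⌉ = 2736
j=11: r + 10k = 3010.930333… → ⌈·⌉ = 3011
j=12: r + 11k = 3286.063666… → ⌈·⌉ = 3287
j=13: r + 12k = 3561.197 → ⌈·⌉ = 3562
j=14: r + 13k = 3836.330333… → ⌈·⌉ = 3837
j=15: r + 14k = 4111.463666… → ⌈·⌉ = 4112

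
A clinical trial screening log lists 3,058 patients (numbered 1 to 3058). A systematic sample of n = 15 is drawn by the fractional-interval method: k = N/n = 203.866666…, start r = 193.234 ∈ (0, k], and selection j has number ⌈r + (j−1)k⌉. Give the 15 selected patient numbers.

j=1: r + 0k = 193.234 → ⌈·⌉ = 194
j=2: r + 1k = 397.100666… → ⌈·⌉ = 398
j=3: r + 2k = 600.967333… → ⌈·⌉ = 601
j=4: r + 3k = 804.834 → ⌈·⌉ = 805
j=5: r + 4k = 1008.700666… → ⌈·⌉ = 1009
j=6: r + 5k = 1212.567333… → ⌈·⌉ = 1213
j=7: r + 6k = 1416.434 → ⌈·⌉ = 1417
j=8: r + 7k = 1620.300666… → ⌈·⌉ = 1621
j=9: r + 8k = 1824.167333… → ⌈·⌉ = 1825
j=10: r + 9k = 2028.034 → ⌈·⌉ = 2029
j=11: r + 10k = 2231.900666… → ⌈·⌉ = 2232
j=12: r + 11k = 2435.767333… → ⌈·⌉ = 2436
j=13: r + 12k = 2639.634 → ⌈·⌉ = 2640
j=14: r + 13k = 2843.500666… → ⌈·⌉ = 2844
j=15: r + 14k = 3047.367333… → ⌈·⌉ = 3048

194, 398, 601, 805, 1009, 1213, 1417, 1621, 1825, 2029, 2232, 2436, 2640, 2844, 3048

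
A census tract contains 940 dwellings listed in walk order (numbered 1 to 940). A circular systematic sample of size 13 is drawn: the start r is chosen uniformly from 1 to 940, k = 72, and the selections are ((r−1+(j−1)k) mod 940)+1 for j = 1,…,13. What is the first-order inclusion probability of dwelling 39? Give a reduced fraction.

For each position j, as r ranges over 1…940 the j-th selection hits every dwelling exactly once, so dwelling 39 is selected for exactly 13 of the 940 starts.
Inclusion probability = 13/940.

13/940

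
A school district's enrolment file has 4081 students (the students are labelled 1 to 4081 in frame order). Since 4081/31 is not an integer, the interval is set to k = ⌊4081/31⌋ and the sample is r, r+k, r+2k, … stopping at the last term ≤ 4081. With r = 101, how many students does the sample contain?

k = ⌊4081/31⌋ = 131
Achieved size = ⌊(4081 − 101)/131⌋ + 1 = ⌊3980/131⌋ + 1 = 30 + 1 = 31
(last selection: 101 + 30×131 = 4031 ≤ 4081; next would be 4162 > 4081)

31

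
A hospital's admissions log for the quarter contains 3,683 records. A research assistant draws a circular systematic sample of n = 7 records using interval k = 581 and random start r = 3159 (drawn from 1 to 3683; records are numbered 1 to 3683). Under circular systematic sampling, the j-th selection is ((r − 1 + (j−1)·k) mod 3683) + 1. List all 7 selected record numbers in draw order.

3159, 57, 638, 1219, 1800, 2381, 2962

Selection 1: 3159
Selection 2: 3159 + 581 = 3740 → 3740 − 3683 = 57
Selection 3: 57 + 581 = 638
Selection 4: 638 + 581 = 1219
Selection 5: 1219 + 581 = 1800
Selection 6: 1800 + 581 = 2381
Selection 7: 2381 + 581 = 2962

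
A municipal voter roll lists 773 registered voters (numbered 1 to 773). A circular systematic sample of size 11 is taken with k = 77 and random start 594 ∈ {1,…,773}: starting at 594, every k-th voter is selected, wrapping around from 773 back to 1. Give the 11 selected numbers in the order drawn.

594, 671, 748, 52, 129, 206, 283, 360, 437, 514, 591

Selection 1: 594
Selection 2: 594 + 77 = 671
Selection 3: 671 + 77 = 748
Selection 4: 748 + 77 = 825 → 825 − 773 = 52
Selection 5: 52 + 77 = 129
Selection 6: 129 + 77 = 206
Selection 7: 206 + 77 = 283
Selection 8: 283 + 77 = 360
Selection 9: 360 + 77 = 437
Selection 10: 437 + 77 = 514
Selection 11: 514 + 77 = 591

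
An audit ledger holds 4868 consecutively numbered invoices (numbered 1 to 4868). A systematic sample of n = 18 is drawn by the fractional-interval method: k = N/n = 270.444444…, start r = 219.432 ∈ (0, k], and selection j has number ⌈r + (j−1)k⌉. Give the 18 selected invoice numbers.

j=1: r + 0k = 219.432 → ⌈·⌉ = 220
j=2: r + 1k = 489.876444… → ⌈·⌉ = 490
j=3: r + 2k = 760.320888… → ⌈·⌉ = 761
j=4: r + 3k = 1030.765333… → ⌈·⌉ = 1031
j=5: r + 4k = 1301.209777… → ⌈·⌉ = 1302
j=6: r + 5k = 1571.654222… → ⌈·⌉ = 1572
j=7: r + 6k = 1842.098666… → ⌈·⌉ = 1843
j=8: r + 7k = 2112.543111… → ⌈·⌉ = 2113
j=9: r + 8k = 2382.987555… → ⌈·⌉ = 2383
j=10: r + 9k = 2653.432 → ⌈·⌉ = 2654
j=11: r + 10k = 2923.876444… → ⌈·⌉ = 2924
j=12: r + 11k = 3194.320888… → ⌈·⌉ = 3195
j=13: r + 12k = 3464.765333… → ⌈·⌉ = 3465
j=14: r + 13k = 3735.209777… → ⌈·⌉ = 3736
j=15: r + 14k = 4005.654222… → ⌈·⌉ = 4006
j=16: r + 15k = 4276.098666… → ⌈·⌉ = 4277
j=17: r + 16k = 4546.543111… → ⌈·⌉ = 4547
j=18: r + 17k = 4816.987555… → ⌈·⌉ = 4817

220, 490, 761, 1031, 1302, 1572, 1843, 2113, 2383, 2654, 2924, 3195, 3465, 3736, 4006, 4277, 4547, 4817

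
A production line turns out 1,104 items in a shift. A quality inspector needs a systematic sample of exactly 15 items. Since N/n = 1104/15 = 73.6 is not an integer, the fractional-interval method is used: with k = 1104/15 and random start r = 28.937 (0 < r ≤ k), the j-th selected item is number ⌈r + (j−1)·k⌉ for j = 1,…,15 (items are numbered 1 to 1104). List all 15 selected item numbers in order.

j=1: r + 0k = 28.937 → ⌈·⌉ = 29
j=2: r + 1k = 102.537 → ⌈·⌉ = 103
j=3: r + 2k = 176.137 → ⌈·⌉ = 177
j=4: r + 3k = 249.737 → ⌈·⌉ = 250
j=5: r + 4k = 323.337 → ⌈·⌉ = 324
j=6: r + 5k = 396.937 → ⌈·⌉ = 397
j=7: r + 6k = 470.537 → ⌈·⌉ = 471
j=8: r + 7k = 544.137 → ⌈·⌉ = 545
j=9: r + 8k = 617.737 → ⌈·⌉ = 618
j=10: r + 9k = 691.337 → ⌈·⌉ = 692
j=11: r + 10k = 764.937 → ⌈·⌉ = 765
j=12: r + 11k = 838.537 → ⌈·⌉ = 839
j=13: r + 12k = 912.137 → ⌈·⌉ = 913
j=14: r + 13k = 985.737 → ⌈·⌉ = 986
j=15: r + 14k = 1059.337 → ⌈·⌉ = 1060

29, 103, 177, 250, 324, 397, 471, 545, 618, 692, 765, 839, 913, 986, 1060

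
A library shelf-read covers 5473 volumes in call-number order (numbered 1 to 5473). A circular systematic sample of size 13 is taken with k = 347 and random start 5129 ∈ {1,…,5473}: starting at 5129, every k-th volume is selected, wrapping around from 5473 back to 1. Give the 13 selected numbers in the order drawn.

5129, 3, 350, 697, 1044, 1391, 1738, 2085, 2432, 2779, 3126, 3473, 3820

Selection 1: 5129
Selection 2: 5129 + 347 = 5476 → 5476 − 5473 = 3
Selection 3: 3 + 347 = 350
Selection 4: 350 + 347 = 697
Selection 5: 697 + 347 = 1044
Selection 6: 1044 + 347 = 1391
Selection 7: 1391 + 347 = 1738
Selection 8: 1738 + 347 = 2085
Selection 9: 2085 + 347 = 2432
Selection 10: 2432 + 347 = 2779
Selection 11: 2779 + 347 = 3126
Selection 12: 3126 + 347 = 3473
Selection 13: 3473 + 347 = 3820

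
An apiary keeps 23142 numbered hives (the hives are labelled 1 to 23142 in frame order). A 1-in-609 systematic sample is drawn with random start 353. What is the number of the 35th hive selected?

k = 609
35th selection = r + (35−1)·k = 353 + 34×609 = 353 + 20706 = 21059

21059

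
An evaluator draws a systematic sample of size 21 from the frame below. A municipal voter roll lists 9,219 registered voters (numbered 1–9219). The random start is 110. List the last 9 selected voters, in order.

5378, 5817, 6256, 6695, 7134, 7573, 8012, 8451, 8890

k = N/n = 9219/21 = 439
13th selection = 110 + 12×439 = 5378
14th: 5378 + 439 = 5817
15th: 5817 + 439 = 6256
16th: 6256 + 439 = 6695
17th: 6695 + 439 = 7134
18th: 7134 + 439 = 7573
19th: 7573 + 439 = 8012
20th: 8012 + 439 = 8451
21st: 8451 + 439 = 8890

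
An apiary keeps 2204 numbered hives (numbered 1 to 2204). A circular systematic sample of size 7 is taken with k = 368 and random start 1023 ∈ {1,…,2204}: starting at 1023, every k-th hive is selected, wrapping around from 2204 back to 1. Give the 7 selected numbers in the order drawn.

Selection 1: 1023
Selection 2: 1023 + 368 = 1391
Selection 3: 1391 + 368 = 1759
Selection 4: 1759 + 368 = 2127
Selection 5: 2127 + 368 = 2495 → 2495 − 2204 = 291
Selection 6: 291 + 368 = 659
Selection 7: 659 + 368 = 1027

1023, 1391, 1759, 2127, 291, 659, 1027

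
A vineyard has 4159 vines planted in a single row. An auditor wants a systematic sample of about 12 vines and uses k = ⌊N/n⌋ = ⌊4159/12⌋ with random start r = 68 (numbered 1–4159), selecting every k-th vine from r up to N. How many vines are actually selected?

k = ⌊4159/12⌋ = 346
Achieved size = ⌊(4159 − 68)/346⌋ + 1 = ⌊4091/346⌋ + 1 = 11 + 1 = 12
(last selection: 68 + 11×346 = 3874 ≤ 4159; next would be 4220 > 4159)

12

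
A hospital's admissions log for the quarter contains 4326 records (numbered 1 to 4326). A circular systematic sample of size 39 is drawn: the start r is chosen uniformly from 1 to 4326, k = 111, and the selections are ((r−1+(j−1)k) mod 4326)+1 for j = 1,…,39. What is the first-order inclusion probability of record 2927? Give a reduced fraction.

13/1442

For each position j, as r ranges over 1…4326 the j-th selection hits every record exactly once, so record 2927 is selected for exactly 39 of the 4326 starts.
Inclusion probability = 39/4326 = 13/1442.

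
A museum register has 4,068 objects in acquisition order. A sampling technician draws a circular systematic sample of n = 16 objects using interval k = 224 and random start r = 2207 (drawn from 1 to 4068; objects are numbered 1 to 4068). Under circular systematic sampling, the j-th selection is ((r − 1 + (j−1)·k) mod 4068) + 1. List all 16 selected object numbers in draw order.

Selection 1: 2207
Selection 2: 2207 + 224 = 2431
Selection 3: 2431 + 224 = 2655
Selection 4: 2655 + 224 = 2879
Selection 5: 2879 + 224 = 3103
Selection 6: 3103 + 224 = 3327
Selection 7: 3327 + 224 = 3551
Selection 8: 3551 + 224 = 3775
Selection 9: 3775 + 224 = 3999
Selection 10: 3999 + 224 = 4223 → 4223 − 4068 = 155
Selection 11: 155 + 224 = 379
Selection 12: 379 + 224 = 603
Selection 13: 603 + 224 = 827
Selection 14: 827 + 224 = 1051
Selection 15: 1051 + 224 = 1275
Selection 16: 1275 + 224 = 1499

2207, 2431, 2655, 2879, 3103, 3327, 3551, 3775, 3999, 155, 379, 603, 827, 1051, 1275, 1499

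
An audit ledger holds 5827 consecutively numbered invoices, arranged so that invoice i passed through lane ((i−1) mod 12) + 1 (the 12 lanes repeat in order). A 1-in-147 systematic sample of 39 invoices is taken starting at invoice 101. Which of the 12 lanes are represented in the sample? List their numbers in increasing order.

2, 5, 8, 11

Consecutive selections differ by k = 147, so their lane numbers differ by 147 mod 12 = 3.
gcd(147, 12) = 3, so the sample visits 12/3 = 4 distinct residues mod 12.
Start 101 is lane 5; the lanes hit are 2, 5, 8, 11.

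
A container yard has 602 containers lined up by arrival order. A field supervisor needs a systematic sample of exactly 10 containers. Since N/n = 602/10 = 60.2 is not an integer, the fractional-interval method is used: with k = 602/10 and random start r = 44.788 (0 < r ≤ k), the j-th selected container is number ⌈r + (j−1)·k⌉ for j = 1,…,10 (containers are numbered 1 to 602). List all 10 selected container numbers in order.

j=1: r + 0k = 44.788 → ⌈·⌉ = 45
j=2: r + 1k = 104.988 → ⌈·⌉ = 105
j=3: r + 2k = 165.188 → ⌈·⌉ = 166
j=4: r + 3k = 225.388 → ⌈·⌉ = 226
j=5: r + 4k = 285.588 → ⌈·⌉ = 286
j=6: r + 5k = 345.788 → ⌈·⌉ = 346
j=7: r + 6k = 405.988 → ⌈·⌉ = 406
j=8: r + 7k = 466.188 → ⌈·⌉ = 467
j=9: r + 8k = 526.388 → ⌈·⌉ = 527
j=10: r + 9k = 586.588 → ⌈·⌉ = 587

45, 105, 166, 226, 286, 346, 406, 467, 527, 587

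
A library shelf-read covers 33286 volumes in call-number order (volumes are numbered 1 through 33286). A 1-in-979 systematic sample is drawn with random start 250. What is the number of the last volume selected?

k = 979
34th selection = r + (34−1)·k = 250 + 33×979 = 250 + 32307 = 32557

32557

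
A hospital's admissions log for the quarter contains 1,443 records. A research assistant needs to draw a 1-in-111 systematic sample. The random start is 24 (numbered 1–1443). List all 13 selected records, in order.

record 1: 24
record 2: 24 + 111 = 135
record 3: 135 + 111 = 246
record 4: 246 + 111 = 357
record 5: 357 + 111 = 468
record 6: 468 + 111 = 579
record 7: 579 + 111 = 690
record 8: 690 + 111 = 801
record 9: 801 + 111 = 912
record 10: 912 + 111 = 1023
record 11: 1023 + 111 = 1134
record 12: 1134 + 111 = 1245
record 13: 1245 + 111 = 1356

24, 135, 246, 357, 468, 579, 690, 801, 912, 1023, 1134, 1245, 1356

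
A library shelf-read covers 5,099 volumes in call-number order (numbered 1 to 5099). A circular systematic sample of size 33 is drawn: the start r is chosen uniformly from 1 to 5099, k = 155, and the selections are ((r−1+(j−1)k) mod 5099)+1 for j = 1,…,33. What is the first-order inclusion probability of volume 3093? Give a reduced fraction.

33/5099

For each position j, as r ranges over 1…5099 the j-th selection hits every volume exactly once, so volume 3093 is selected for exactly 33 of the 5099 starts.
Inclusion probability = 33/5099.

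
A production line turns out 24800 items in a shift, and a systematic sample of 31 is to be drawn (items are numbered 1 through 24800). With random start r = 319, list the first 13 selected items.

319, 1119, 1919, 2719, 3519, 4319, 5119, 5919, 6719, 7519, 8319, 9119, 9919

k = N/n = 24800/31 = 800
item 1: 319
item 2: 319 + 800 = 1119
item 3: 1119 + 800 = 1919
item 4: 1919 + 800 = 2719
item 5: 2719 + 800 = 3519
item 6: 3519 + 800 = 4319
item 7: 4319 + 800 = 5119
item 8: 5119 + 800 = 5919
item 9: 5919 + 800 = 6719
item 10: 6719 + 800 = 7519
item 11: 7519 + 800 = 8319
item 12: 8319 + 800 = 9119
item 13: 9119 + 800 = 9919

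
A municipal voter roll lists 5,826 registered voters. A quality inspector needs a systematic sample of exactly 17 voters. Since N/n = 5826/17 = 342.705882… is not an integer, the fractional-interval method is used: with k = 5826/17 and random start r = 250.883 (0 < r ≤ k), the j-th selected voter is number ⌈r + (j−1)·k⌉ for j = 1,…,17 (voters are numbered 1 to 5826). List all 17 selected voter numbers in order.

j=1: r + 0k = 250.883 → ⌈·⌉ = 251
j=2: r + 1k = 593.588882… → ⌈·⌉ = 594
j=3: r + 2k = 936.294764… → ⌈·⌉ = 937
j=4: r + 3k = 1279.000647… → ⌈·⌉ = 1280
j=5: r + 4k = 1621.706529… → ⌈·⌉ = 1622
j=6: r + 5k = 1964.412411… → ⌈·⌉ = 1965
j=7: r + 6k = 2307.118294… → ⌈·⌉ = 2308
j=8: r + 7k = 2649.824176… → ⌈·⌉ = 2650
j=9: r + 8k = 2992.530058… → ⌈·⌉ = 2993
j=10: r + 9k = 3335.235941… → ⌈·⌉ = 3336
j=11: r + 10k = 3677.941823… → ⌈·⌉ = 3678
j=12: r + 11k = 4020.647705… → ⌈·⌉ = 4021
j=13: r + 12k = 4363.353588… → ⌈·⌉ = 4364
j=14: r + 13k = 4706.059470… → ⌈·⌉ = 4707
j=15: r + 14k = 5048.765352… → ⌈·⌉ = 5049
j=16: r + 15k = 5391.471235… → ⌈·⌉ = 5392
j=17: r + 16k = 5734.177117… → ⌈·⌉ = 5735

251, 594, 937, 1280, 1622, 1965, 2308, 2650, 2993, 3336, 3678, 4021, 4364, 4707, 5049, 5392, 5735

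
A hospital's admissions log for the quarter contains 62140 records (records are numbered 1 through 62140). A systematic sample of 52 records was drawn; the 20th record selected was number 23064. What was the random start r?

359

k = 62140/52 = 1195
r = 23064 − (20−1)×1195 = 23064 − 22705 = 359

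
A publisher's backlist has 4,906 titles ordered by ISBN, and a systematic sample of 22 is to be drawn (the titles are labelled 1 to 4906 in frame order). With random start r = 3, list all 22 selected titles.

k = N/n = 4906/22 = 223
title 1: 3
title 2: 3 + 223 = 226
title 3: 226 + 223 = 449
title 4: 449 + 223 = 672
title 5: 672 + 223 = 895
title 6: 895 + 223 = 1118
title 7: 1118 + 223 = 1341
title 8: 1341 + 223 = 1564
title 9: 1564 + 223 = 1787
title 10: 1787 + 223 = 2010
title 11: 2010 + 223 = 2233
title 12: 2233 + 223 = 2456
title 13: 2456 + 223 = 2679
title 14: 2679 + 223 = 2902
title 15: 2902 + 223 = 3125
title 16: 3125 + 223 = 3348
title 17: 3348 + 223 = 3571
title 18: 3571 + 223 = 3794
title 19: 3794 + 223 = 4017
title 20: 4017 + 223 = 4240
title 21: 4240 + 223 = 4463
title 22: 4463 + 223 = 4686

3, 226, 449, 672, 895, 1118, 1341, 1564, 1787, 2010, 2233, 2456, 2679, 2902, 3125, 3348, 3571, 3794, 4017, 4240, 4463, 4686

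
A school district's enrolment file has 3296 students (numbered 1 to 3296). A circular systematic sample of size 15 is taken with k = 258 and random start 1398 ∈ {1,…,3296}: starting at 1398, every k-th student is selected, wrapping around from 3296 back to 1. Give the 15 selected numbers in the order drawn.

1398, 1656, 1914, 2172, 2430, 2688, 2946, 3204, 166, 424, 682, 940, 1198, 1456, 1714

Selection 1: 1398
Selection 2: 1398 + 258 = 1656
Selection 3: 1656 + 258 = 1914
Selection 4: 1914 + 258 = 2172
Selection 5: 2172 + 258 = 2430
Selection 6: 2430 + 258 = 2688
Selection 7: 2688 + 258 = 2946
Selection 8: 2946 + 258 = 3204
Selection 9: 3204 + 258 = 3462 → 3462 − 3296 = 166
Selection 10: 166 + 258 = 424
Selection 11: 424 + 258 = 682
Selection 12: 682 + 258 = 940
Selection 13: 940 + 258 = 1198
Selection 14: 1198 + 258 = 1456
Selection 15: 1456 + 258 = 1714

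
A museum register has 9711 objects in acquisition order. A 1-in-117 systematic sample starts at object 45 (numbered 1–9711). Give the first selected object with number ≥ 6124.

k = 117
Steps past start: ⌈(6124 − 45)/117⌉ = ⌈6079/117⌉ = 52
Selected object: 45 + 52×117 = 6129

6129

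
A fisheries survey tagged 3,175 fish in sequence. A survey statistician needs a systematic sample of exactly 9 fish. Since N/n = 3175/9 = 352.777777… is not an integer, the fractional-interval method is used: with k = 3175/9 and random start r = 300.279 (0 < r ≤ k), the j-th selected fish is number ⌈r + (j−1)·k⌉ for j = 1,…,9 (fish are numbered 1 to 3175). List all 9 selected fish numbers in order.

301, 654, 1006, 1359, 1712, 2065, 2417, 2770, 3123

j=1: r + 0k = 300.279 → ⌈·⌉ = 301
j=2: r + 1k = 653.056777… → ⌈·⌉ = 654
j=3: r + 2k = 1005.834555… → ⌈·⌉ = 1006
j=4: r + 3k = 1358.612333… → ⌈·⌉ = 1359
j=5: r + 4k = 1711.390111… → ⌈·⌉ = 1712
j=6: r + 5k = 2064.167888… → ⌈·⌉ = 2065
j=7: r + 6k = 2416.945666… → ⌈·⌉ = 2417
j=8: r + 7k = 2769.723444… → ⌈·⌉ = 2770
j=9: r + 8k = 3122.501222… → ⌈·⌉ = 3123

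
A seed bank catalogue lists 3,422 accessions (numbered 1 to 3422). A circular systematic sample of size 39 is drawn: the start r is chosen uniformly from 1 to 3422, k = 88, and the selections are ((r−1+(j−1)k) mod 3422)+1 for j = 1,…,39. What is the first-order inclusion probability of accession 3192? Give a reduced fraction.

39/3422

For each position j, as r ranges over 1…3422 the j-th selection hits every accession exactly once, so accession 3192 is selected for exactly 39 of the 3422 starts.
Inclusion probability = 39/3422.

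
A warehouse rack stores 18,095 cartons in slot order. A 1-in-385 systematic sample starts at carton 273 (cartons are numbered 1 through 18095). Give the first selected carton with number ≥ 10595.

k = 385
Steps past start: ⌈(10595 − 273)/385⌉ = ⌈10322/385⌉ = 27
Selected carton: 273 + 27×385 = 10668

10668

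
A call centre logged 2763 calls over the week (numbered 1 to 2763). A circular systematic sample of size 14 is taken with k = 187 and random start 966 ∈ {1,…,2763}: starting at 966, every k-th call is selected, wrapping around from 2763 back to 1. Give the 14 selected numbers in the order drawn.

966, 1153, 1340, 1527, 1714, 1901, 2088, 2275, 2462, 2649, 73, 260, 447, 634

Selection 1: 966
Selection 2: 966 + 187 = 1153
Selection 3: 1153 + 187 = 1340
Selection 4: 1340 + 187 = 1527
Selection 5: 1527 + 187 = 1714
Selection 6: 1714 + 187 = 1901
Selection 7: 1901 + 187 = 2088
Selection 8: 2088 + 187 = 2275
Selection 9: 2275 + 187 = 2462
Selection 10: 2462 + 187 = 2649
Selection 11: 2649 + 187 = 2836 → 2836 − 2763 = 73
Selection 12: 73 + 187 = 260
Selection 13: 260 + 187 = 447
Selection 14: 447 + 187 = 634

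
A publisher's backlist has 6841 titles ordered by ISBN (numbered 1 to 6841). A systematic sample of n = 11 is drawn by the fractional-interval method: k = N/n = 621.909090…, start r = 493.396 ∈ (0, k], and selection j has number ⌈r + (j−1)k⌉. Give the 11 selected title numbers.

j=1: r + 0k = 493.396 → ⌈·⌉ = 494
j=2: r + 1k = 1115.305090… → ⌈·⌉ = 1116
j=3: r + 2k = 1737.214181… → ⌈·⌉ = 1738
j=4: r + 3k = 2359.123272… → ⌈·⌉ = 2360
j=5: r + 4k = 2981.032363… → ⌈·⌉ = 2982
j=6: r + 5k = 3602.941454… → ⌈·⌉ = 3603
j=7: r + 6k = 4224.850545… → ⌈·⌉ = 4225
j=8: r + 7k = 4846.759636… → ⌈·⌉ = 4847
j=9: r + 8k = 5468.668727… → ⌈·⌉ = 5469
j=10: r + 9k = 6090.577818… → ⌈·⌉ = 6091
j=11: r + 10k = 6712.486909… → ⌈·⌉ = 6713

494, 1116, 1738, 2360, 2982, 3603, 4225, 4847, 5469, 6091, 6713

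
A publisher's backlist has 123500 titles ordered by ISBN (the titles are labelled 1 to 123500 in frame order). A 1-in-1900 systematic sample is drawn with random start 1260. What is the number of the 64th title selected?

k = 1900
64th selection = r + (64−1)·k = 1260 + 63×1900 = 1260 + 119700 = 120960

120960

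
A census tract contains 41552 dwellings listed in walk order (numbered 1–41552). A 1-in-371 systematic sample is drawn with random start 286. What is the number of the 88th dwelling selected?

32563

k = 371
88th selection = r + (88−1)·k = 286 + 87×371 = 286 + 32277 = 32563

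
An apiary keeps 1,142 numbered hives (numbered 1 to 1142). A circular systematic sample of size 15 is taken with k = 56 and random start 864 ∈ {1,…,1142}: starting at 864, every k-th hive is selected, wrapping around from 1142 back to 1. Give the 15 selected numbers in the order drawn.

Selection 1: 864
Selection 2: 864 + 56 = 920
Selection 3: 920 + 56 = 976
Selection 4: 976 + 56 = 1032
Selection 5: 1032 + 56 = 1088
Selection 6: 1088 + 56 = 1144 → 1144 − 1142 = 2
Selection 7: 2 + 56 = 58
Selection 8: 58 + 56 = 114
Selection 9: 114 + 56 = 170
Selection 10: 170 + 56 = 226
Selection 11: 226 + 56 = 282
Selection 12: 282 + 56 = 338
Selection 13: 338 + 56 = 394
Selection 14: 394 + 56 = 450
Selection 15: 450 + 56 = 506

864, 920, 976, 1032, 1088, 2, 58, 114, 170, 226, 282, 338, 394, 450, 506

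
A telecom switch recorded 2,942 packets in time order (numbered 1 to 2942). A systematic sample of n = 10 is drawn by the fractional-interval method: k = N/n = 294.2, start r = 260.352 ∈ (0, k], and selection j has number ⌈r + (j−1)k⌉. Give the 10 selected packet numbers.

261, 555, 849, 1143, 1438, 1732, 2026, 2320, 2614, 2909

j=1: r + 0k = 260.352 → ⌈·⌉ = 261
j=2: r + 1k = 554.552 → ⌈·⌉ = 555
j=3: r + 2k = 848.752 → ⌈·⌉ = 849
j=4: r + 3k = 1142.952 → ⌈·⌉ = 1143
j=5: r + 4k = 1437.152 → ⌈·⌉ = 1438
j=6: r + 5k = 1731.352 → ⌈·⌉ = 1732
j=7: r + 6k = 2025.552 → ⌈·⌉ = 2026
j=8: r + 7k = 2319.752 → ⌈·⌉ = 2320
j=9: r + 8k = 2613.952 → ⌈·⌉ = 2614
j=10: r + 9k = 2908.152 → ⌈·⌉ = 2909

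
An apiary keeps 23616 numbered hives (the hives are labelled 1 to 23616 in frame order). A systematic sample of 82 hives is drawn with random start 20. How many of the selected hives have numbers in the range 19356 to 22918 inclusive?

12

k = 23616/82 = 288
First selection ≥ 19356: 20 + ⌈(19356−20)/288⌉·288 = 20 + 68×288 = 19604
Last selection ≤ 22918: 20 + ⌊(22918−20)/288⌋·288 = 20 + 79×288 = 22772
Count = 79 − 68 + 1 = 12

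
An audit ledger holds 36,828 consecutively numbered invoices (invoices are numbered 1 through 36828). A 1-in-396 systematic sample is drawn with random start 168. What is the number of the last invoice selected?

k = 396
93rd selection = r + (93−1)·k = 168 + 92×396 = 168 + 36432 = 36600

36600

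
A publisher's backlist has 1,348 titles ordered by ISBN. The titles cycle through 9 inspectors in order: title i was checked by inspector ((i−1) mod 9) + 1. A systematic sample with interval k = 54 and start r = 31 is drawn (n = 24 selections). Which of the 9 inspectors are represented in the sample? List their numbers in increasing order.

Consecutive selections differ by k = 54, so their inspector numbers differ by 54 mod 9 = 0.
gcd(54, 9) = 9, so the sample visits 9/9 = 1 distinct residues mod 9.
Start 31 is inspector 4; the inspectors hit are 4.

4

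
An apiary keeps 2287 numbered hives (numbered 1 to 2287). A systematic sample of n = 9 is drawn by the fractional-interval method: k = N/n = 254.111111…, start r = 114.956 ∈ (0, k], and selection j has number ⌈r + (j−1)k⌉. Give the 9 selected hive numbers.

j=1: r + 0k = 114.956 → ⌈·⌉ = 115
j=2: r + 1k = 369.067111… → ⌈·⌉ = 370
j=3: r + 2k = 623.178222… → ⌈·⌉ = 624
j=4: r + 3k = 877.289333… → ⌈·⌉ = 878
j=5: r + 4k = 1131.400444… → ⌈·⌉ = 1132
j=6: r + 5k = 1385.511555… → ⌈·⌉ = 1386
j=7: r + 6k = 1639.622666… → ⌈·⌉ = 1640
j=8: r + 7k = 1893.733777… → ⌈·⌉ = 1894
j=9: r + 8k = 2147.844888… → ⌈·⌉ = 2148

115, 370, 624, 878, 1132, 1386, 1640, 1894, 2148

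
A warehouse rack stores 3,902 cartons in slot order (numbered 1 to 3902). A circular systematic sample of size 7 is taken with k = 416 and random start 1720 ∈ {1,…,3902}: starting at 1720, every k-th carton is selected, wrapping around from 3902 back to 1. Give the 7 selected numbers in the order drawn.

1720, 2136, 2552, 2968, 3384, 3800, 314

Selection 1: 1720
Selection 2: 1720 + 416 = 2136
Selection 3: 2136 + 416 = 2552
Selection 4: 2552 + 416 = 2968
Selection 5: 2968 + 416 = 3384
Selection 6: 3384 + 416 = 3800
Selection 7: 3800 + 416 = 4216 → 4216 − 3902 = 314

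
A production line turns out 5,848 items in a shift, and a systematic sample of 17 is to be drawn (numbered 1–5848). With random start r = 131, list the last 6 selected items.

k = N/n = 5848/17 = 344
12th selection = 131 + 11×344 = 3915
13th: 3915 + 344 = 4259
14th: 4259 + 344 = 4603
15th: 4603 + 344 = 4947
16th: 4947 + 344 = 5291
17th: 5291 + 344 = 5635

3915, 4259, 4603, 4947, 5291, 5635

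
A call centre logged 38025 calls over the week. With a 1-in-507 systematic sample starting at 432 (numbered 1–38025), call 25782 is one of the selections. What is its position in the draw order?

51

k = 507
position = (25782 − 432)/507 + 1 = 25350/507 + 1 = 50 + 1 = 51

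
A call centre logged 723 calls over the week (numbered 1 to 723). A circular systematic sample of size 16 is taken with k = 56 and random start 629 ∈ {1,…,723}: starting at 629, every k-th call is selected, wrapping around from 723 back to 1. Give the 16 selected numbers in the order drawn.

Selection 1: 629
Selection 2: 629 + 56 = 685
Selection 3: 685 + 56 = 741 → 741 − 723 = 18
Selection 4: 18 + 56 = 74
Selection 5: 74 + 56 = 130
Selection 6: 130 + 56 = 186
Selection 7: 186 + 56 = 242
Selection 8: 242 + 56 = 298
Selection 9: 298 + 56 = 354
Selection 10: 354 + 56 = 410
Selection 11: 410 + 56 = 466
Selection 12: 466 + 56 = 522
Selection 13: 522 + 56 = 578
Selection 14: 578 + 56 = 634
Selection 15: 634 + 56 = 690
Selection 16: 690 + 56 = 746 → 746 − 723 = 23

629, 685, 18, 74, 130, 186, 242, 298, 354, 410, 466, 522, 578, 634, 690, 23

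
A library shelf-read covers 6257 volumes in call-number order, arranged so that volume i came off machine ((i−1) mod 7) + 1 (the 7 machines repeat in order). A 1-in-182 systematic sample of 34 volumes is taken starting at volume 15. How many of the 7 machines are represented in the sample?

Consecutive selections differ by k = 182, so their machine numbers differ by 182 mod 7 = 0.
gcd(182, 7) = 7, so the sample visits 7/7 = 1 distinct residues mod 7.
Start 15 is machine 1; the machines hit are 1.

1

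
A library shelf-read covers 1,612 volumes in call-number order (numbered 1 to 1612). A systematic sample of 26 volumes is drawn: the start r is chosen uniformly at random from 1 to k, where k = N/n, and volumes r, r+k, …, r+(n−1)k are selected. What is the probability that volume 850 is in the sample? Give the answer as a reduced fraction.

1/62

k = 1612/26 = 62.
Volume 850 is selected iff r ≡ 850 (mod 62); exactly one such r in {1,…,62}.
Inclusion probability = 1/62.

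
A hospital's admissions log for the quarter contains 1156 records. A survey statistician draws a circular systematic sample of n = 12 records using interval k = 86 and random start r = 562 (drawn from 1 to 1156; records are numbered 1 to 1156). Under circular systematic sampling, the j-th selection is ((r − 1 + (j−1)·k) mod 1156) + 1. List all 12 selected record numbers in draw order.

562, 648, 734, 820, 906, 992, 1078, 8, 94, 180, 266, 352

Selection 1: 562
Selection 2: 562 + 86 = 648
Selection 3: 648 + 86 = 734
Selection 4: 734 + 86 = 820
Selection 5: 820 + 86 = 906
Selection 6: 906 + 86 = 992
Selection 7: 992 + 86 = 1078
Selection 8: 1078 + 86 = 1164 → 1164 − 1156 = 8
Selection 9: 8 + 86 = 94
Selection 10: 94 + 86 = 180
Selection 11: 180 + 86 = 266
Selection 12: 266 + 86 = 352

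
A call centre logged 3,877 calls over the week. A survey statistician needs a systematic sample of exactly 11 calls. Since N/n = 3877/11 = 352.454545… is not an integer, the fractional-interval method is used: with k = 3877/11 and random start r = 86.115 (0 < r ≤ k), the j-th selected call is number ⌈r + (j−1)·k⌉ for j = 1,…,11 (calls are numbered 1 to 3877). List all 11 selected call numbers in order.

87, 439, 792, 1144, 1496, 1849, 2201, 2554, 2906, 3259, 3611

j=1: r + 0k = 86.115 → ⌈·⌉ = 87
j=2: r + 1k = 438.569545… → ⌈·⌉ = 439
j=3: r + 2k = 791.024090… → ⌈·⌉ = 792
j=4: r + 3k = 1143.478636… → ⌈·⌉ = 1144
j=5: r + 4k = 1495.933181… → ⌈·⌉ = 1496
j=6: r + 5k = 1848.387727… → ⌈·⌉ = 1849
j=7: r + 6k = 2200.842272… → ⌈·⌉ = 2201
j=8: r + 7k = 2553.296818… → ⌈·⌉ = 2554
j=9: r + 8k = 2905.751363… → ⌈·⌉ = 2906
j=10: r + 9k = 3258.205909… → ⌈·⌉ = 3259
j=11: r + 10k = 3610.660454… → ⌈·⌉ = 3611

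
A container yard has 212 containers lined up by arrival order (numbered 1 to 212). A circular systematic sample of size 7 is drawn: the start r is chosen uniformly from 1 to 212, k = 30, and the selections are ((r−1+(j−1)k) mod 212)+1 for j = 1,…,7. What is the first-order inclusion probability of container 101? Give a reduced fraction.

7/212

For each position j, as r ranges over 1…212 the j-th selection hits every container exactly once, so container 101 is selected for exactly 7 of the 212 starts.
Inclusion probability = 7/212.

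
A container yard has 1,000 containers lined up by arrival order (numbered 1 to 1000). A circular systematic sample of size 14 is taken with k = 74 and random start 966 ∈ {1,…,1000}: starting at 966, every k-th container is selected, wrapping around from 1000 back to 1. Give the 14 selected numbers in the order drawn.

Selection 1: 966
Selection 2: 966 + 74 = 1040 → 1040 − 1000 = 40
Selection 3: 40 + 74 = 114
Selection 4: 114 + 74 = 188
Selection 5: 188 + 74 = 262
Selection 6: 262 + 74 = 336
Selection 7: 336 + 74 = 410
Selection 8: 410 + 74 = 484
Selection 9: 484 + 74 = 558
Selection 10: 558 + 74 = 632
Selection 11: 632 + 74 = 706
Selection 12: 706 + 74 = 780
Selection 13: 780 + 74 = 854
Selection 14: 854 + 74 = 928

966, 40, 114, 188, 262, 336, 410, 484, 558, 632, 706, 780, 854, 928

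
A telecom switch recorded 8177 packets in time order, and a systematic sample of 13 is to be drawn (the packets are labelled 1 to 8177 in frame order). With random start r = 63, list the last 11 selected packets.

k = N/n = 8177/13 = 629
3rd selection = 63 + 2×629 = 1321
4th: 1321 + 629 = 1950
5th: 1950 + 629 = 2579
6th: 2579 + 629 = 3208
7th: 3208 + 629 = 3837
8th: 3837 + 629 = 4466
9th: 4466 + 629 = 5095
10th: 5095 + 629 = 5724
11th: 5724 + 629 = 6353
12th: 6353 + 629 = 6982
13th: 6982 + 629 = 7611

1321, 1950, 2579, 3208, 3837, 4466, 5095, 5724, 6353, 6982, 7611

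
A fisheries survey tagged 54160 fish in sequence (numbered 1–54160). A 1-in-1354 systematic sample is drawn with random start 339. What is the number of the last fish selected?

k = 1354
40th selection = r + (40−1)·k = 339 + 39×1354 = 339 + 52806 = 53145

53145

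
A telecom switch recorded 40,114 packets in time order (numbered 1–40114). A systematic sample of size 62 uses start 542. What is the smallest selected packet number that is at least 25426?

k = 40114/62 = 647
Steps past start: ⌈(25426 − 542)/647⌉ = ⌈24884/647⌉ = 39
Selected packet: 542 + 39×647 = 25775

25775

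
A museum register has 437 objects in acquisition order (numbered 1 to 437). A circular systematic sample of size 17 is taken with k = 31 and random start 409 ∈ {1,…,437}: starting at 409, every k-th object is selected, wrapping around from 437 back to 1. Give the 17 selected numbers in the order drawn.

Selection 1: 409
Selection 2: 409 + 31 = 440 → 440 − 437 = 3
Selection 3: 3 + 31 = 34
Selection 4: 34 + 31 = 65
Selection 5: 65 + 31 = 96
Selection 6: 96 + 31 = 127
Selection 7: 127 + 31 = 158
Selection 8: 158 + 31 = 189
Selection 9: 189 + 31 = 220
Selection 10: 220 + 31 = 251
Selection 11: 251 + 31 = 282
Selection 12: 282 + 31 = 313
Selection 13: 313 + 31 = 344
Selection 14: 344 + 31 = 375
Selection 15: 375 + 31 = 406
Selection 16: 406 + 31 = 437
Selection 17: 437 + 31 = 468 → 468 − 437 = 31

409, 3, 34, 65, 96, 127, 158, 189, 220, 251, 282, 313, 344, 375, 406, 437, 31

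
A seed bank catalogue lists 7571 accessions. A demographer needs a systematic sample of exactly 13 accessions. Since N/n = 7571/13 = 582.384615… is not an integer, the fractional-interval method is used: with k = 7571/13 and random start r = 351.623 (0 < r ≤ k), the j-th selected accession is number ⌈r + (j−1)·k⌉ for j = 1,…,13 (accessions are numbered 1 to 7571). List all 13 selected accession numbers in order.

j=1: r + 0k = 351.623 → ⌈·⌉ = 352
j=2: r + 1k = 934.007615… → ⌈·⌉ = 935
j=3: r + 2k = 1516.392230… → ⌈·⌉ = 1517
j=4: r + 3k = 2098.776846… → ⌈·⌉ = 2099
j=5: r + 4k = 2681.161461… → ⌈·⌉ = 2682
j=6: r + 5k = 3263.546076… → ⌈·⌉ = 3264
j=7: r + 6k = 3845.930692… → ⌈·⌉ = 3846
j=8: r + 7k = 4428.315307… → ⌈·⌉ = 4429
j=9: r + 8k = 5010.699923… → ⌈·⌉ = 5011
j=10: r + 9k = 5593.084538… → ⌈·⌉ = 5594
j=11: r + 10k = 6175.469153… → ⌈·⌉ = 6176
j=12: r + 11k = 6757.853769… → ⌈·⌉ = 6758
j=13: r + 12k = 7340.238384… → ⌈·⌉ = 7341

352, 935, 1517, 2099, 2682, 3264, 3846, 4429, 5011, 5594, 6176, 6758, 7341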